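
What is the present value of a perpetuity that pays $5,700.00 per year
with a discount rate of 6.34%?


Formula: PV = C / r
Substituting: PV = $5,700.00 / 0.0634
PV = $89,905.36

$89,905.36


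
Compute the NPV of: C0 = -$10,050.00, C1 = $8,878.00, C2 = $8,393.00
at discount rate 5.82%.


Formula: NPV = C0 + C1/(1+r) + C2/(1+r)^2
Discount C1: $8,878.00 / (1 + 0.0582) = $8,389.72
Discount C2: $8,393.00 / (1 + 0.0582)^2 = $7,495.17
NPV = -$10,050.00 + $8,389.72 + $7,495.17 = $5,834.89

$5,834.89


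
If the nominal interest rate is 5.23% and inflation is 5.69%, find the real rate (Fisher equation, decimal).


Formula: (1 + r_real) = (1 + r_nom) / (1 + inflation)
Substituting: (1 + r_real) = 1.0523 / 1.0569
(1 + r_real) = 0.995648
r_real = 0.995648 - 1 = -0.004352

-0.004352


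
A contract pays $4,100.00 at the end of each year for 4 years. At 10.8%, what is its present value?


Formula: PV = PMT * (1 - (1+r)^(-n)) / r
Discount factor: (1 + 0.108)^(-4) = 0.6635
Bracket: 1 - 0.6635 = 0.3365
PV = $4,100.00 * 0.3365 / 0.108 = $12,774.54

$12,774.54


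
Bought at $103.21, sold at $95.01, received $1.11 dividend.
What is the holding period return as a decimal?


Formula: HPR = (P1 - P0 + D) / P0
Gain: $95.01 - $103.21 + $1.11 = -$7.09
HPR = -$7.09 / $103.21 = -0.0687

-0.0687


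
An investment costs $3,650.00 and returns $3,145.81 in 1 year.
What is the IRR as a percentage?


Formula: IRR = C1/C0 - 1
Substituting: IRR = $3,145.81 / $3,650.00 - 1
Ratio: 0.861866 - 1 = -0.138134
IRR = -13.8134%

-13.8134%


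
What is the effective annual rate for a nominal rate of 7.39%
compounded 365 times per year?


Formula: EAR = (1 + r/m)^m - 1
Period rate: r/m = 0.0739 / 365 = 0.000202
Compounding: (1 + 0.000202)^365 = 1.076691
EAR = 1.076691 - 1 = 0.076691

0.076691


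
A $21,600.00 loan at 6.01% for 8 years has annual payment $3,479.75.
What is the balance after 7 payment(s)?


Formula: Balance = PV*(1+r)^k - PMT*((1+r)^k - 1)/r
Growth: (1 + 0.0601)^7 = 1.504624
Accumulated factor: ((1+r)^k - 1)/r = 8.396398
Balance = $21,600.00 * 1.504624 - $3,479.75 * 8.396398
Balance = $3,282.50

$3,282.50


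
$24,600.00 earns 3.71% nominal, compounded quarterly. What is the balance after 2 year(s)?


Formula: FV = P * (1 + r/m)^(m*t)
Period rate: r/m = 0.0371 / 4 = 0.009275
Total periods: m*t = 4 * 2 = 8
Growth factor: (1 + 0.009275)^8 = 1.076654
FV = $24,600.00 * 1.076654 = $26,485.69

$26,485.69


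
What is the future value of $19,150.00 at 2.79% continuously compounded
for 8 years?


Formula: FV = P * e^(r*t)
Exponent: r*t = 0.0279 * 8 = 0.2232
e^(0.2232) = 1.250071
FV = $19,150.00 * 1.250071 = $23,938.85

$23,938.85


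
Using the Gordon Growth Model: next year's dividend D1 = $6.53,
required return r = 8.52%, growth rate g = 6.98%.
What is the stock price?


Formula: P = D1 / (r - g)
Spread: r - g = 0.0852 - 0.0698 = 0.0154
Substituting: P = $6.53 / 0.0154
P = $424.03

$424.03


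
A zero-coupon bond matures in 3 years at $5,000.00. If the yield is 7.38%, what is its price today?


Formula: Price = FV / (1 + r)^n
Substituting: Price = $5,000.00 / (1 + 0.0738)^3
Discount factor: (1.0738)^3 = 1.238141
Price = $5,000.00 / 1.238141 = $4,038.31

$4,038.31


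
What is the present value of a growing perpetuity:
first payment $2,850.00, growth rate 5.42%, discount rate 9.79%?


Formula: PV = C / (r - g)
Spread: r - g = 0.0979 - 0.0542 = 0.0437
Substituting: PV = $2,850.00 / 0.0437
PV = $65,217.39

$65,217.39


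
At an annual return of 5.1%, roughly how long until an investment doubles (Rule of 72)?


Formula: Years ≈ 72 / r
Substituting: Years ≈ 72 / 5.1
Years ≈ 14.1

14.1 years


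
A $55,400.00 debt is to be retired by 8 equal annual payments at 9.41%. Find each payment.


Formula: PMT = PV * r / (1 - (1+r)^(-n))
Denominator: 1 - (1 + 0.0941)^(-8) = 0.512983
Numerator: $55,400.00 * 0.0941 = 5213.14
PMT = 5213.14 / 0.512983 = $10,162.40

$10,162.40


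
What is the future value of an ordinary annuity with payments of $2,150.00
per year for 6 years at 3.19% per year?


Formula: FV = PMT * ((1+r)^n - 1) / r
Growth factor: (1 + 0.0319)^6 = 1.207329
Numerator: 1.207329 - 1 = 0.207329
FV = $2,150.00 * 0.207329 / 0.0319 = $13,973.59

$13,973.59


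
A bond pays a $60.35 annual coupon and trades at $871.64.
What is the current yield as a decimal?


Formula: Current yield = annual coupon / price
Substituting: CY = $60.35 / $871.64
CY = 0.069237

0.069237


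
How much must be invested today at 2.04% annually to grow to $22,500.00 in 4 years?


Formula: PV = FV / (1 + r)^n
Substituting: PV = $22,500.00 / (1 + 0.0204)^4
Discount factor: (1.0204)^4 = 1.084131
PV = $22,500.00 / 1.084131 = $20,753.95

$20,753.95


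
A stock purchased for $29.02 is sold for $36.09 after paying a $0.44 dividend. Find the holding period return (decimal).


Formula: HPR = (P1 - P0 + D) / P0
Gain: $36.09 - $29.02 + $0.44 = $7.51
HPR = $7.51 / $29.02 = 0.2588

0.2588


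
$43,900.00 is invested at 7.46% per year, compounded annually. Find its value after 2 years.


Formula: FV = P * (1 + r)^n
Substituting: FV = $43,900.00 * (1 + 0.0746)^2
Growth factor: (1.0746)^2 = 1.154765
FV = $43,900.00 * 1.154765 = $50,694.19

$50,694.19


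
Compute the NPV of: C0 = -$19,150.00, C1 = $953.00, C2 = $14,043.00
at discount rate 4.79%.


Formula: NPV = C0 + C1/(1+r) + C2/(1+r)^2
Discount C1: $953.00 / (1 + 0.0479) = $909.44
Discount C2: $14,043.00 / (1 + 0.0479)^2 = $12,788.52
NPV = -$19,150.00 + $909.44 + $12,788.52 = -$5,452.04

-$5,452.04


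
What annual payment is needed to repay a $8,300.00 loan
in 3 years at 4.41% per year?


Formula: PMT = PV * r / (1 - (1+r)^(-n))
Denominator: 1 - (1 + 0.0441)^(-3) = 0.121435
Numerator: $8,300.00 * 0.0441 = 366.03
PMT = 366.03 / 0.121435 = $3,014.20

$3,014.20


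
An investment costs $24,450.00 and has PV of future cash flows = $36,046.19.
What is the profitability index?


Formula: PI = PV(cash flows) / initial investment
Substituting: PI = $36,046.19 / $24,450.00
PI = 1.4743

1.4743


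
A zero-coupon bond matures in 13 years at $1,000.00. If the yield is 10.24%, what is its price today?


Formula: Price = FV / (1 + r)^n
Substituting: Price = $1,000.00 / (1 + 0.1024)^13
Discount factor: (1.1024)^13 = 3.551482
Price = $1,000.00 / 3.551482 = $281.57

$281.57


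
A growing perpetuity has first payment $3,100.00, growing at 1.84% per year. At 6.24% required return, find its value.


Formula: PV = C / (r - g)
Spread: r - g = 0.0624 - 0.0184 = 0.044
Substituting: PV = $3,100.00 / 0.044
PV = $70,454.55

$70,454.55


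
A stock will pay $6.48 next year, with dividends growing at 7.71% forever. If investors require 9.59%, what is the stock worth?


Formula: P = D1 / (r - g)
Spread: r - g = 0.0959 - 0.0771 = 0.0188
Substituting: P = $6.48 / 0.0188
P = $344.68

$344.68


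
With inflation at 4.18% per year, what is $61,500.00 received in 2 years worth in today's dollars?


Formula: Real value = nominal / (1 + inflation)^years
Price level: (1 + 0.0418)^2 = 1.085347
Real value = $61,500.00 / 1.085347 = $56,663.89

$56,663.89


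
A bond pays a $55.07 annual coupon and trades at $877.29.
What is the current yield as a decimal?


Formula: Current yield = annual coupon / price
Substituting: CY = $55.07 / $877.29
CY = 0.062773

0.062773


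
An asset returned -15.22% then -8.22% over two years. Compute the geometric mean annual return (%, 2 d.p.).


Formula: Geometric mean = ((1+r1)*(1+r2))^(1/2) - 1
Product: (1 + -0.1522) * (1 + -0.0822) = 0.8478 * 0.9178 = 0.778111
Square root: 0.778111^0.5 = 0.882106
Geometric mean = 0.882106 - 1 = -0.117894
As percentage: -11.79%

-11.79%


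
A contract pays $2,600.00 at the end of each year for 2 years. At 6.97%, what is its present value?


Formula: PV = PMT * (1 - (1+r)^(-n)) / r
Discount factor: (1 + 0.0697)^(-2) = 0.873929
Bracket: 1 - 0.873929 = 0.126071
PV = $2,600.00 * 0.126071 / 0.0697 = $4,702.80

$4,702.80


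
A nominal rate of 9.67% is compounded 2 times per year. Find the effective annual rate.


Formula: EAR = (1 + r/m)^m - 1
Period rate: r/m = 0.0967 / 2 = 0.04835
Compounding: (1 + 0.04835)^2 = 1.099038
EAR = 1.099038 - 1 = 0.099038

0.099038


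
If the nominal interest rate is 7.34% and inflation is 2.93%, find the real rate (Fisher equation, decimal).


Formula: (1 + r_real) = (1 + r_nom) / (1 + inflation)
Substituting: (1 + r_real) = 1.0734 / 1.0293
(1 + r_real) = 1.042845
r_real = 1.042845 - 1 = 0.042845

0.042845


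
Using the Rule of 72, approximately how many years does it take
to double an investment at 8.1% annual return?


Formula: Years ≈ 72 / r
Substituting: Years ≈ 72 / 8.1
Years ≈ 8.9

8.9 years


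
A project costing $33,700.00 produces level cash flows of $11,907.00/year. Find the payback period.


Formula: Payback = investment / annual cash flow
Substituting: Payback = $33,700.00 / $11,907.00
Payback = 2.8303 years

2.8303 years


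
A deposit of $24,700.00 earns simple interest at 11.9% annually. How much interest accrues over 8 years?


Formula: I = P * r * t
Substituting: I = $24,700.00 * 0.119 * 8
Step: I = $24,700.00 * 0.952
I = $23,514.40

$23,514.40


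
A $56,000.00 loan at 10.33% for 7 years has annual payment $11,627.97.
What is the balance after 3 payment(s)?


Formula: Balance = PV*(1+r)^k - PMT*((1+r)^k - 1)/r
Growth: (1 + 0.1033)^3 = 1.343015
Accumulated factor: ((1+r)^k - 1)/r = 3.320571
Balance = $56,000.00 * 1.343015 - $11,627.97 * 3.320571
Balance = $36,597.34

$36,597.34


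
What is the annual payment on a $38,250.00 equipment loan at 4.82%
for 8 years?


Formula: PMT = PV * r / (1 - (1+r)^(-n))
Denominator: 1 - (1 + 0.0482)^(-8) = 0.313806
Numerator: $38,250.00 * 0.0482 = 1843.65
PMT = 1843.65 / 0.313806 = $5,875.12

$5,875.12


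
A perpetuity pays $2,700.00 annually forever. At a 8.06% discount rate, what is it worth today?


Formula: PV = C / r
Substituting: PV = $2,700.00 / 0.0806
PV = $33,498.76

$33,498.76


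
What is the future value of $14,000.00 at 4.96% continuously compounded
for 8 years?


Formula: FV = P * e^(r*t)
Exponent: r*t = 0.0496 * 8 = 0.3968
e^(0.3968) = 1.487058
FV = $14,000.00 * 1.487058 = $20,818.82

$20,818.82


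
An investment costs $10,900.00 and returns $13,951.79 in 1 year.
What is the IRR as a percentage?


Formula: IRR = C1/C0 - 1
Substituting: IRR = $13,951.79 / $10,900.00 - 1
Ratio: 1.279981 - 1 = 0.279981
IRR = 27.9981%

27.9981%


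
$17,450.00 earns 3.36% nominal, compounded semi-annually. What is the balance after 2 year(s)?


Formula: FV = P * (1 + r/m)^(m*t)
Period rate: r/m = 0.0336 / 2 = 0.0168
Total periods: m*t = 2 * 2 = 4
Growth factor: (1 + 0.0168)^4 = 1.068912
FV = $17,450.00 * 1.068912 = $18,652.52

$18,652.52


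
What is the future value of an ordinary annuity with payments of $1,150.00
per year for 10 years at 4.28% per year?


Formula: FV = PMT * ((1+r)^n - 1) / r
Growth factor: (1 + 0.0428)^10 = 1.520583
Numerator: 1.520583 - 1 = 0.520583
FV = $1,150.00 * 0.520583 / 0.0428 = $13,987.64

$13,987.64


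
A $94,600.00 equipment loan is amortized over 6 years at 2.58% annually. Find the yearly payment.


Formula: PMT = PV * r / (1 - (1+r)^(-n))
Denominator: 1 - (1 + 0.0258)^(-6) = 0.14173
Numerator: $94,600.00 * 0.0258 = 2440.68
PMT = 2440.68 / 0.14173 = $17,220.61

$17,220.61


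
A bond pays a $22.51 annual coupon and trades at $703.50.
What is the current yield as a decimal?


Formula: Current yield = annual coupon / price
Substituting: CY = $22.51 / $703.50
CY = 0.031997

0.031997


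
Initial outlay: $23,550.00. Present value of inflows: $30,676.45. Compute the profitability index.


Formula: PI = PV(cash flows) / initial investment
Substituting: PI = $30,676.45 / $23,550.00
PI = 1.3026

1.3026


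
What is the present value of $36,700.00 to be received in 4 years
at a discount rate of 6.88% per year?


Formula: PV = FV / (1 + r)^n
Substituting: PV = $36,700.00 / (1 + 0.0688)^4
Discount factor: (1.0688)^4 = 1.304926
PV = $36,700.00 / 1.304926 = $28,124.21

$28,124.21


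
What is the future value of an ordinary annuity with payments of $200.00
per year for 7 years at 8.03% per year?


Formula: FV = PMT * ((1+r)^n - 1) / r
Growth factor: (1 + 0.0803)^7 = 1.717159
Numerator: 1.717159 - 1 = 0.717159
FV = $200.00 * 0.717159 / 0.0803 = $1,786.20

$1,786.20


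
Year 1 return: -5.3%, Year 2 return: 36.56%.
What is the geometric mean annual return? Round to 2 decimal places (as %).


Formula: Geometric mean = ((1+r1)*(1+r2))^(1/2) - 1
Product: (1 + -0.053) * (1 + 0.3656) = 0.947 * 1.3656 = 1.293223
Square root: 1.293223^0.5 = 1.1372
Geometric mean = 1.1372 - 1 = 0.1372
As percentage: 13.72%

13.72%


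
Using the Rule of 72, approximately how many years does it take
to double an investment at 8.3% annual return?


Formula: Years ≈ 72 / r
Substituting: Years ≈ 72 / 8.3
Years ≈ 8.7

8.7 years


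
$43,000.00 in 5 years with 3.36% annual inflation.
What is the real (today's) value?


Formula: Real value = nominal / (1 + inflation)^years
Price level: (1 + 0.0336)^5 = 1.179675
Real value = $43,000.00 / 1.179675 = $36,450.71

$36,450.71


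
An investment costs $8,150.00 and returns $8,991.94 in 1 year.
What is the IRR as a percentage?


Formula: IRR = C1/C0 - 1
Substituting: IRR = $8,991.94 / $8,150.00 - 1
Ratio: 1.103306 - 1 = 0.103306
IRR = 10.3306%

10.3306%


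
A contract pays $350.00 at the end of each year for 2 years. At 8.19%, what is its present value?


Formula: PV = PMT * (1 - (1+r)^(-n)) / r
Discount factor: (1 + 0.0819)^(-2) = 0.85433
Bracket: 1 - 0.85433 = 0.14567
PV = $350.00 * 0.14567 / 0.0819 = $622.52

$622.52


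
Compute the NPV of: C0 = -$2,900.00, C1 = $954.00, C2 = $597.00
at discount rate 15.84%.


Formula: NPV = C0 + C1/(1+r) + C2/(1+r)^2
Discount C1: $954.00 / (1 + 0.1584) = $823.55
Discount C2: $597.00 / (1 + 0.1584)^2 = $444.89
NPV = -$2,900.00 + $823.55 + $444.89 = -$1,631.56

-$1,631.56


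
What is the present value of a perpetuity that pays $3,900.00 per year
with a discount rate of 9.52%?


Formula: PV = C / r
Substituting: PV = $3,900.00 / 0.0952
PV = $40,966.39

$40,966.39


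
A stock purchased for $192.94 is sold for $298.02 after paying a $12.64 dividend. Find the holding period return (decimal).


Formula: HPR = (P1 - P0 + D) / P0
Gain: $298.02 - $192.94 + $12.64 = $117.72
HPR = $117.72 / $192.94 = 0.6101

0.6101


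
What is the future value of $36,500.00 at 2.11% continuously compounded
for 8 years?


Formula: FV = P * e^(r*t)
Exponent: r*t = 0.0211 * 8 = 0.1688
e^(0.1688) = 1.183883
FV = $36,500.00 * 1.183883 = $43,211.74

$43,211.74


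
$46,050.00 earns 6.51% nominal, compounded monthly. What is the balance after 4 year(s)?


Formula: FV = P * (1 + r/m)^(m*t)
Period rate: r/m = 0.0651 / 12 = 0.005425
Total periods: m*t = 12 * 4 = 48
Growth factor: (1 + 0.005425)^48 = 1.296536
FV = $46,050.00 * 1.296536 = $59,705.49

$59,705.49


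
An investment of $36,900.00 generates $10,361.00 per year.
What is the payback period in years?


Formula: Payback = investment / annual cash flow
Substituting: Payback = $36,900.00 / $10,361.00
Payback = 3.5614 years

3.5614 years


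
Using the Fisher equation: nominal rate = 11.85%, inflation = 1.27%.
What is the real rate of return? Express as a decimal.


Formula: (1 + r_real) = (1 + r_nom) / (1 + inflation)
Substituting: (1 + r_real) = 1.1185 / 1.0127
(1 + r_real) = 1.104473
r_real = 1.104473 - 1 = 0.104473

0.104473


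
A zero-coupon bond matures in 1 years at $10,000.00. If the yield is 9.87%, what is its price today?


Formula: Price = FV / (1 + r)^n
Substituting: Price = $10,000.00 / (1 + 0.0987)^1
Discount factor: (1.0987)^1 = 1.0987
Price = $10,000.00 / 1.0987 = $9,101.67

$9,101.67


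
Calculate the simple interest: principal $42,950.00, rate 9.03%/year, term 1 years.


Formula: I = P * r * t
Substituting: I = $42,950.00 * 0.0903 * 1
Step: I = $42,950.00 * 0.0903
I = $3,878.39

$3,878.39


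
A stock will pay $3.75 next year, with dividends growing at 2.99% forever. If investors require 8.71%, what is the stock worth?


Formula: P = D1 / (r - g)
Spread: r - g = 0.0871 - 0.0299 = 0.0572
Substituting: P = $3.75 / 0.0572
P = $65.56

$65.56


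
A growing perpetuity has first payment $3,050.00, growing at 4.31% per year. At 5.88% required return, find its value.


Formula: PV = C / (r - g)
Spread: r - g = 0.0588 - 0.0431 = 0.0157
Substituting: PV = $3,050.00 / 0.0157
PV = $194,267.52

$194,267.52


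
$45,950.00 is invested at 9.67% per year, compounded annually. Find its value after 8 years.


Formula: FV = P * (1 + r)^n
Substituting: FV = $45,950.00 * (1 + 0.0967)^8
Growth factor: (1.0967)^8 = 2.09268
FV = $45,950.00 * 2.09268 = $96,158.63

$96,158.63


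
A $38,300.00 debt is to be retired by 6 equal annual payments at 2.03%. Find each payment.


Formula: PMT = PV * r / (1 - (1+r)^(-n))
Denominator: 1 - (1 + 0.0203)^(-6) = 0.113594
Numerator: $38,300.00 * 0.0203 = 777.49
PMT = 777.49 / 0.113594 = $6,844.46

$6,844.46


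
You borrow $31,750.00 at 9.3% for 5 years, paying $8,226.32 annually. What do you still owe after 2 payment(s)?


Formula: Balance = PV*(1+r)^k - PMT*((1+r)^k - 1)/r
Growth: (1 + 0.093)^2 = 1.194649
Accumulated factor: ((1+r)^k - 1)/r = 2.093
Balance = $31,750.00 * 1.194649 - $8,226.32 * 2.093
Balance = $20,712.42

$20,712.42


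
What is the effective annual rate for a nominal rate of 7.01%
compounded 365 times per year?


Formula: EAR = (1 + r/m)^m - 1
Period rate: r/m = 0.0701 / 365 = 0.000192
Compounding: (1 + 0.000192)^365 = 1.072608
EAR = 1.072608 - 1 = 0.072608

0.072608


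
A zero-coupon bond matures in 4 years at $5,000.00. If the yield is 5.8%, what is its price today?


Formula: Price = FV / (1 + r)^n
Substituting: Price = $5,000.00 / (1 + 0.058)^4
Discount factor: (1.058)^4 = 1.252976
Price = $5,000.00 / 1.252976 = $3,990.50

$3,990.50


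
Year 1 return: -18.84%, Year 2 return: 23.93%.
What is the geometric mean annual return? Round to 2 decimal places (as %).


Formula: Geometric mean = ((1+r1)*(1+r2))^(1/2) - 1
Product: (1 + -0.1884) * (1 + 0.2393) = 0.8116 * 1.2393 = 1.005816
Square root: 1.005816^0.5 = 1.002904
Geometric mean = 1.002904 - 1 = 0.002904
As percentage: 0.29%

0.29%


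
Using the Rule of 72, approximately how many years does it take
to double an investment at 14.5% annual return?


Formula: Years ≈ 72 / r
Substituting: Years ≈ 72 / 14.5
Years ≈ 5.0

5.0 years


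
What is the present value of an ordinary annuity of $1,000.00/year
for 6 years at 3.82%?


Formula: PV = PMT * (1 - (1+r)^(-n)) / r
Discount factor: (1 + 0.0382)^(-6) = 0.798572
Bracket: 1 - 0.798572 = 0.201428
PV = $1,000.00 * 0.201428 / 0.0382 = $5,273.00

$5,273.00


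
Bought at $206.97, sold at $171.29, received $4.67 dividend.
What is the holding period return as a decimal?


Formula: HPR = (P1 - P0 + D) / P0
Gain: $171.29 - $206.97 + $4.67 = -$31.01
HPR = -$31.01 / $206.97 = -0.1498

-0.1498


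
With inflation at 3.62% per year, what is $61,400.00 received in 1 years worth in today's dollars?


Formula: Real value = nominal / (1 + inflation)^years
Price level: (1 + 0.0362)^1 = 1.0362
Real value = $61,400.00 / 1.0362 = $59,254.97

$59,254.97


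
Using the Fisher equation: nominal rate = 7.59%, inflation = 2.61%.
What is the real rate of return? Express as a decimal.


Formula: (1 + r_real) = (1 + r_nom) / (1 + inflation)
Substituting: (1 + r_real) = 1.0759 / 1.0261
(1 + r_real) = 1.048533
r_real = 1.048533 - 1 = 0.048533

0.048533


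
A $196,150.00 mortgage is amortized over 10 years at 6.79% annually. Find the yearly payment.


Formula: PMT = PV * r / (1 - (1+r)^(-n))
Denominator: 1 - (1 + 0.0679)^(-10) = 0.481565
Numerator: $196,150.00 * 0.0679 = 13318.585
PMT = 13318.585 / 0.481565 = $27,656.87

$27,656.87


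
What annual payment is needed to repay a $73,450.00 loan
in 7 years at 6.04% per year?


Formula: PMT = PV * r / (1 - (1+r)^(-n))
Denominator: 1 - (1 + 0.0604)^(-7) = 0.336697
Numerator: $73,450.00 * 0.0604 = 4436.38
PMT = 4436.38 / 0.336697 = $13,176.18

$13,176.18


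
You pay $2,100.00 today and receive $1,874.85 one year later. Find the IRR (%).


Formula: IRR = C1/C0 - 1
Substituting: IRR = $1,874.85 / $2,100.00 - 1
Ratio: 0.892786 - 1 = -0.107214
IRR = -10.7214%

-10.7214%


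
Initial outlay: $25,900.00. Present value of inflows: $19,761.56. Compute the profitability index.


Formula: PI = PV(cash flows) / initial investment
Substituting: PI = $19,761.56 / $25,900.00
PI = 0.763

0.763


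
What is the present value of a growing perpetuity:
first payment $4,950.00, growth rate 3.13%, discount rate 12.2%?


Formula: PV = C / (r - g)
Spread: r - g = 0.122 - 0.0313 = 0.0907
Substituting: PV = $4,950.00 / 0.0907
PV = $54,575.52

$54,575.52


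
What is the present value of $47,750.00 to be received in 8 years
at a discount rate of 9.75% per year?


Formula: PV = FV / (1 + r)^n
Substituting: PV = $47,750.00 / (1 + 0.0975)^8
Discount factor: (1.0975)^8 = 2.104923
PV = $47,750.00 / 2.104923 = $22,684.91

$22,684.91


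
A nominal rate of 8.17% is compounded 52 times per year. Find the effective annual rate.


Formula: EAR = (1 + r/m)^m - 1
Period rate: r/m = 0.0817 / 52 = 0.001571
Compounding: (1 + 0.001571)^52 = 1.085061
EAR = 1.085061 - 1 = 0.085061

0.085061


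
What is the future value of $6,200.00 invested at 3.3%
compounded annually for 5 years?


Formula: FV = P * (1 + r)^n
Substituting: FV = $6,200.00 * (1 + 0.033)^5
Growth factor: (1.033)^5 = 1.176255
FV = $6,200.00 * 1.176255 = $7,292.78

$7,292.78


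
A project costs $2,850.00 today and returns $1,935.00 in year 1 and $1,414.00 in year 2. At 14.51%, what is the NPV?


Formula: NPV = C0 + C1/(1+r) + C2/(1+r)^2
Discount C1: $1,935.00 / (1 + 0.1451) = $1,689.81
Discount C2: $1,414.00 / (1 + 0.1451)^2 = $1,078.36
NPV = -$2,850.00 + $1,689.81 + $1,078.36 = -$81.83

-$81.83


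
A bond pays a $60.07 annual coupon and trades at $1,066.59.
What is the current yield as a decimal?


Formula: Current yield = annual coupon / price
Substituting: CY = $60.07 / $1,066.59
CY = 0.05632

0.05632


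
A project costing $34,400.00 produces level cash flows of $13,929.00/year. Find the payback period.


Formula: Payback = investment / annual cash flow
Substituting: Payback = $34,400.00 / $13,929.00
Payback = 2.4697 years

2.4697 years


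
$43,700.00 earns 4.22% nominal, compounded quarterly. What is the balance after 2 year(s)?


Formula: FV = P * (1 + r/m)^(m*t)
Period rate: r/m = 0.0422 / 4 = 0.01055
Total periods: m*t = 4 * 2 = 8
Growth factor: (1 + 0.01055)^8 = 1.087583
FV = $43,700.00 * 1.087583 = $47,527.38

$47,527.38


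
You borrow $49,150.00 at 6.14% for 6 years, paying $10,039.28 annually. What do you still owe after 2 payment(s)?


Formula: Balance = PV*(1+r)^k - PMT*((1+r)^k - 1)/r
Growth: (1 + 0.0614)^2 = 1.12657
Accumulated factor: ((1+r)^k - 1)/r = 2.0614
Balance = $49,150.00 * 1.12657 - $10,039.28 * 2.0614
Balance = $34,675.94

$34,675.94


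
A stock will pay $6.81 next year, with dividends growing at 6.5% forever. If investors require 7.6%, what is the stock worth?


Formula: P = D1 / (r - g)
Spread: r - g = 0.076 - 0.065 = 0.011
Substituting: P = $6.81 / 0.011
P = $619.09

$619.09


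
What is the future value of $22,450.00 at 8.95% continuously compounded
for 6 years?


Formula: FV = P * e^(r*t)
Exponent: r*t = 0.0895 * 6 = 0.537
e^(0.537) = 1.710867
FV = $22,450.00 * 1.710867 = $38,408.95

$38,408.95


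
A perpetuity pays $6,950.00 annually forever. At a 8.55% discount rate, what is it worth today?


Formula: PV = C / r
Substituting: PV = $6,950.00 / 0.0855
PV = $81,286.55

$81,286.55


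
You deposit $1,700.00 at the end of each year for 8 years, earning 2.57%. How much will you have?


Formula: FV = PMT * ((1+r)^n - 1) / r
Growth factor: (1 + 0.0257)^8 = 1.225075
Numerator: 1.225075 - 1 = 0.225075
FV = $1,700.00 * 0.225075 / 0.0257 = $14,888.26

$14,888.26


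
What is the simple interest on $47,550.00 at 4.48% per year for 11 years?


Formula: I = P * r * t
Substituting: I = $47,550.00 * 0.0448 * 11
Step: I = $47,550.00 * 0.4928
I = $23,432.64

$23,432.64


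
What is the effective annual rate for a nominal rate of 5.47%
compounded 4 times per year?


Formula: EAR = (1 + r/m)^m - 1
Period rate: r/m = 0.0547 / 4 = 0.013675
Compounding: (1 + 0.013675)^4 = 1.055832
EAR = 1.055832 - 1 = 0.055832

0.055832


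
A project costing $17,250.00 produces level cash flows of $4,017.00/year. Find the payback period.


Formula: Payback = investment / annual cash flow
Substituting: Payback = $17,250.00 / $4,017.00
Payback = 4.2942 years

4.2942 years


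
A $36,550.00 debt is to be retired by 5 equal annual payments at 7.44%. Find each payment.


Formula: PMT = PV * r / (1 - (1+r)^(-n))
Denominator: 1 - (1 + 0.0744)^(-5) = 0.301494
Numerator: $36,550.00 * 0.0744 = 2719.32
PMT = 2719.32 / 0.301494 = $9,019.48

$9,019.48


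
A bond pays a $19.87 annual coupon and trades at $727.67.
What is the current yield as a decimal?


Formula: Current yield = annual coupon / price
Substituting: CY = $19.87 / $727.67
CY = 0.027306

0.027306


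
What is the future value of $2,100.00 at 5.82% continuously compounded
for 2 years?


Formula: FV = P * e^(r*t)
Exponent: r*t = 0.0582 * 2 = 0.1164
e^(0.1164) = 1.123445
FV = $2,100.00 * 1.123445 = $2,359.23

$2,359.23


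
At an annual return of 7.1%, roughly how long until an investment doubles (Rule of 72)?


Formula: Years ≈ 72 / r
Substituting: Years ≈ 72 / 7.1
Years ≈ 10.1

10.1 years


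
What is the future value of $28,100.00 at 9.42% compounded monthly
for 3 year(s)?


Formula: FV = P * (1 + r/m)^(m*t)
Period rate: r/m = 0.0942 / 12 = 0.00785
Total periods: m*t = 12 * 3 = 36
Growth factor: (1 + 0.00785)^36 = 1.325111
FV = $28,100.00 * 1.325111 = $37,235.63

$37,235.63


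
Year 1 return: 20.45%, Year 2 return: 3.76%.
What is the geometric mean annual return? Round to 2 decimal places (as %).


Formula: Geometric mean = ((1+r1)*(1+r2))^(1/2) - 1
Product: (1 + 0.2045) * (1 + 0.0376) = 1.2045 * 1.0376 = 1.249789
Square root: 1.249789^0.5 = 1.11794
Geometric mean = 1.11794 - 1 = 0.11794
As percentage: 11.79%

11.79%


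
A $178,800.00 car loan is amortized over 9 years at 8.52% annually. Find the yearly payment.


Formula: PMT = PV * r / (1 - (1+r)^(-n))
Denominator: 1 - (1 + 0.0852)^(-9) = 0.520916
Numerator: $178,800.00 * 0.0852 = 15233.76
PMT = 15233.76 / 0.520916 = $29,244.19

$29,244.19


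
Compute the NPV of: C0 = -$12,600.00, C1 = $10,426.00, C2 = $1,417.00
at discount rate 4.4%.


Formula: NPV = C0 + C1/(1+r) + C2/(1+r)^2
Discount C1: $10,426.00 / (1 + 0.044) = $9,986.59
Discount C2: $1,417.00 / (1 + 0.044)^2 = $1,300.08
NPV = -$12,600.00 + $9,986.59 + $1,300.08 = -$1,313.33

-$1,313.33


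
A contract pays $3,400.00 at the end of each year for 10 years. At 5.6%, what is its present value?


Formula: PV = PMT * (1 - (1+r)^(-n)) / r
Discount factor: (1 + 0.056)^(-10) = 0.57991
Bracket: 1 - 0.57991 = 0.42009
PV = $3,400.00 * 0.42009 / 0.056 = $25,505.45

$25,505.45


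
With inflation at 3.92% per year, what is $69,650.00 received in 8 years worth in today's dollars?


Formula: Real value = nominal / (1 + inflation)^years
Price level: (1 + 0.0392)^8 = 1.36017
Real value = $69,650.00 / 1.36017 = $51,206.84

$51,206.84


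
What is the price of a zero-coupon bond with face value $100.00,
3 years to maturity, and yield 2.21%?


Formula: Price = FV / (1 + r)^n
Substituting: Price = $100.00 / (1 + 0.0221)^3
Discount factor: (1.0221)^3 = 1.067776
Price = $100.00 / 1.067776 = $93.65

$93.65


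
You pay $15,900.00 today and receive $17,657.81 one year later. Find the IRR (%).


Formula: IRR = C1/C0 - 1
Substituting: IRR = $17,657.81 / $15,900.00 - 1
Ratio: 1.110554 - 1 = 0.110554
IRR = 11.0554%

11.0554%


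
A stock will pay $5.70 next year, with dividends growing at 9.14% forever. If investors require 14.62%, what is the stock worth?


Formula: P = D1 / (r - g)
Spread: r - g = 0.1462 - 0.0914 = 0.0548
Substituting: P = $5.70 / 0.0548
P = $104.01

$104.01


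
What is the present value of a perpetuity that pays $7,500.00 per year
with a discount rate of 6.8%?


Formula: PV = C / r
Substituting: PV = $7,500.00 / 0.068
PV = $110,294.12

$110,294.12


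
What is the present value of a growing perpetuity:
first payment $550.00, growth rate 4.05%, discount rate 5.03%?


Formula: PV = C / (r - g)
Spread: r - g = 0.0503 - 0.0405 = 0.0098
Substituting: PV = $550.00 / 0.0098
PV = $56,122.45

$56,122.45


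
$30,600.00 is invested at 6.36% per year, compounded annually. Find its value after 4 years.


Formula: FV = P * (1 + r)^n
Substituting: FV = $30,600.00 * (1 + 0.0636)^4
Growth factor: (1.0636)^4 = 1.279715
FV = $30,600.00 * 1.279715 = $39,159.28

$39,159.28


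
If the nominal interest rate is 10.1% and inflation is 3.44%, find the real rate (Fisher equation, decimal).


Formula: (1 + r_real) = (1 + r_nom) / (1 + inflation)
Substituting: (1 + r_real) = 1.101 / 1.0344
(1 + r_real) = 1.064385
r_real = 1.064385 - 1 = 0.064385

0.064385


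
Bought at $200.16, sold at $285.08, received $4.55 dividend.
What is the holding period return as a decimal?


Formula: HPR = (P1 - P0 + D) / P0
Gain: $285.08 - $200.16 + $4.55 = $89.47
HPR = $89.47 / $200.16 = 0.447

0.447


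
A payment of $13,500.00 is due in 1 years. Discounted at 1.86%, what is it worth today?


Formula: PV = FV / (1 + r)^n
Substituting: PV = $13,500.00 / (1 + 0.0186)^1
Discount factor: (1.0186)^1 = 1.0186
PV = $13,500.00 / 1.0186 = $13,253.49

$13,253.49


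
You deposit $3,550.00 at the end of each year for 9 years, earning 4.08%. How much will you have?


Formula: FV = PMT * ((1+r)^n - 1) / r
Growth factor: (1 + 0.0408)^9 = 1.433196
Numerator: 1.433196 - 1 = 0.433196
FV = $3,550.00 * 0.433196 / 0.0408 = $37,692.29

$37,692.29


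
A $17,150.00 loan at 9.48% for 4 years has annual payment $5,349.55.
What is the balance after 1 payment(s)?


Formula: Balance = PV*(1+r)^k - PMT*((1+r)^k - 1)/r
Growth: (1 + 0.0948)^1 = 1.0948
Accumulated factor: ((1+r)^k - 1)/r = 1.0
Balance = $17,150.00 * 1.0948 - $5,349.55 * 1.0
Balance = $13,426.27

$13,426.27


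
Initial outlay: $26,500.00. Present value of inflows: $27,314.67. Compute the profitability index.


Formula: PI = PV(cash flows) / initial investment
Substituting: PI = $27,314.67 / $26,500.00
PI = 1.0307

1.0307


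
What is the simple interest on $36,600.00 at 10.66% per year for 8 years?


Formula: I = P * r * t
Substituting: I = $36,600.00 * 0.1066 * 8
Step: I = $36,600.00 * 0.8528
I = $31,212.48

$31,212.48


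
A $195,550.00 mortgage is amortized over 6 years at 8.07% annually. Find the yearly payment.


Formula: PMT = PV * r / (1 - (1+r)^(-n))
Denominator: 1 - (1 + 0.0807)^(-6) = 0.372275
Numerator: $195,550.00 * 0.0807 = 15780.885
PMT = 15780.885 / 0.372275 = $42,390.34

$42,390.34


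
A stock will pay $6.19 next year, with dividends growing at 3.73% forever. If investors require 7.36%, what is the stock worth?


Formula: P = D1 / (r - g)
Spread: r - g = 0.0736 - 0.0373 = 0.0363
Substituting: P = $6.19 / 0.0363
P = $170.52

$170.52


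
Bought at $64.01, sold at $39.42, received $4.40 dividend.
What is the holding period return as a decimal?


Formula: HPR = (P1 - P0 + D) / P0
Gain: $39.42 - $64.01 + $4.40 = -$20.19
HPR = -$20.19 / $64.01 = -0.3154

-0.3154


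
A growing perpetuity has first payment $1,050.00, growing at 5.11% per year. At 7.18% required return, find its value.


Formula: PV = C / (r - g)
Spread: r - g = 0.0718 - 0.0511 = 0.0207
Substituting: PV = $1,050.00 / 0.0207
PV = $50,724.64

$50,724.64


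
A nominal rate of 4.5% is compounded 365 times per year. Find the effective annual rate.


Formula: EAR = (1 + r/m)^m - 1
Period rate: r/m = 0.045 / 365 = 0.000123
Compounding: (1 + 0.000123)^365 = 1.046025
EAR = 1.046025 - 1 = 0.046025

0.046025


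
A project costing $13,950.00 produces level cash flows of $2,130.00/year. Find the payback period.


Formula: Payback = investment / annual cash flow
Substituting: Payback = $13,950.00 / $2,130.00
Payback = 6.5493 years

6.5493 years


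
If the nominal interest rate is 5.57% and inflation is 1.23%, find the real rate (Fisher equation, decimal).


Formula: (1 + r_real) = (1 + r_nom) / (1 + inflation)
Substituting: (1 + r_real) = 1.0557 / 1.0123
(1 + r_real) = 1.042873
r_real = 1.042873 - 1 = 0.042873

0.042873


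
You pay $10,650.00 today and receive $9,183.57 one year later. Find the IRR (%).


Formula: IRR = C1/C0 - 1
Substituting: IRR = $9,183.57 / $10,650.00 - 1
Ratio: 0.862307 - 1 = -0.137693
IRR = -13.7693%

-13.7693%


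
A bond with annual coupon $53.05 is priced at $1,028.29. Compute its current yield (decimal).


Formula: Current yield = annual coupon / price
Substituting: CY = $53.05 / $1,028.29
CY = 0.051591

0.051591


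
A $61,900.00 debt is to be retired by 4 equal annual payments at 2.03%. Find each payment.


Formula: PMT = PV * r / (1 - (1+r)^(-n))
Denominator: 1 - (1 + 0.0203)^(-4) = 0.077241
Numerator: $61,900.00 * 0.0203 = 1256.57
PMT = 1256.57 / 0.077241 = $16,268.25

$16,268.25


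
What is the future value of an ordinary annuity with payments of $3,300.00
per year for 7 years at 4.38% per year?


Formula: FV = PMT * ((1+r)^n - 1) / r
Growth factor: (1 + 0.0438)^7 = 1.34996
Numerator: 1.34996 - 1 = 0.34996
FV = $3,300.00 * 0.34996 / 0.0438 = $26,366.88

$26,366.88


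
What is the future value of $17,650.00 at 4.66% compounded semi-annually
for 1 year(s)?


Formula: FV = P * (1 + r/m)^(m*t)
Period rate: r/m = 0.0466 / 2 = 0.0233
Total periods: m*t = 2 * 1 = 2
Growth factor: (1 + 0.0233)^2 = 1.047143
FV = $17,650.00 * 1.047143 = $18,482.07

$18,482.07


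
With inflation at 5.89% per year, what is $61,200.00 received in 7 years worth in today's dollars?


Formula: Real value = nominal / (1 + inflation)^years
Price level: (1 + 0.0589)^7 = 1.492742
Real value = $61,200.00 / 1.492742 = $40,998.39

$40,998.39


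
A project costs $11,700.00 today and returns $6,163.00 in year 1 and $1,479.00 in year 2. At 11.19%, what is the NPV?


Formula: NPV = C0 + C1/(1+r) + C2/(1+r)^2
Discount C1: $6,163.00 / (1 + 0.1119) = $5,542.76
Discount C2: $1,479.00 / (1 + 0.1119)^2 = $1,196.29
NPV = -$11,700.00 + $5,542.76 + $1,196.29 = -$4,960.94

-$4,960.94


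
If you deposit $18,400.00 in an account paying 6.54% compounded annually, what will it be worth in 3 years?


Formula: FV = P * (1 + r)^n
Substituting: FV = $18,400.00 * (1 + 0.0654)^3
Growth factor: (1.0654)^3 = 1.209311
FV = $18,400.00 * 1.209311 = $22,251.33

$22,251.33


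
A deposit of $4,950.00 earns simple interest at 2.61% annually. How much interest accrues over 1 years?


Formula: I = P * r * t
Substituting: I = $4,950.00 * 0.0261 * 1
Step: I = $4,950.00 * 0.0261
I = $129.20

$129.20


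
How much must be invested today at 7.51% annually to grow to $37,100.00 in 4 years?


Formula: PV = FV / (1 + r)^n
Substituting: PV = $37,100.00 / (1 + 0.0751)^4
Discount factor: (1.0751)^4 = 1.335966
PV = $37,100.00 / 1.335966 = $27,770.17

$27,770.17


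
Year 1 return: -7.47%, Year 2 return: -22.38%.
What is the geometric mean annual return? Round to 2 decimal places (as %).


Formula: Geometric mean = ((1+r1)*(1+r2))^(1/2) - 1
Product: (1 + -0.0747) * (1 + -0.2238) = 0.9253 * 0.7762 = 0.718218
Square root: 0.718218^0.5 = 0.847477
Geometric mean = 0.847477 - 1 = -0.152523
As percentage: -15.25%

-15.25%


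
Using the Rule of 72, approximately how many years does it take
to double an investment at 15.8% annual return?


Formula: Years ≈ 72 / r
Substituting: Years ≈ 72 / 15.8
Years ≈ 4.6

4.6 years


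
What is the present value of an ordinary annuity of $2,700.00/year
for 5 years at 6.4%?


Formula: PV = PMT * (1 - (1+r)^(-n)) / r
Discount factor: (1 + 0.064)^(-5) = 0.733317
Bracket: 1 - 0.733317 = 0.266683
PV = $2,700.00 * 0.266683 / 0.064 = $11,250.68

$11,250.68


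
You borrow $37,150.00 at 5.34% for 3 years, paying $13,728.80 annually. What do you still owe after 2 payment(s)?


Formula: Balance = PV*(1+r)^k - PMT*((1+r)^k - 1)/r
Growth: (1 + 0.0534)^2 = 1.109652
Accumulated factor: ((1+r)^k - 1)/r = 2.0534
Balance = $37,150.00 * 1.109652 - $13,728.80 * 2.0534
Balance = $13,032.84

$13,032.84


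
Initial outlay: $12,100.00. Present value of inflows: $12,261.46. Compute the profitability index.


Formula: PI = PV(cash flows) / initial investment
Substituting: PI = $12,261.46 / $12,100.00
PI = 1.0133

1.0133


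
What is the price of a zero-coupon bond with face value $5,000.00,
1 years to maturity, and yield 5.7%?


Formula: Price = FV / (1 + r)^n
Substituting: Price = $5,000.00 / (1 + 0.057)^1
Discount factor: (1.057)^1 = 1.057
Price = $5,000.00 / 1.057 = $4,730.37

$4,730.37


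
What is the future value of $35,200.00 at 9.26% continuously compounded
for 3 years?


Formula: FV = P * e^(r*t)
Exponent: r*t = 0.0926 * 3 = 0.2778
e^(0.2778) = 1.320222
FV = $35,200.00 * 1.320222 = $46,471.82

$46,471.82


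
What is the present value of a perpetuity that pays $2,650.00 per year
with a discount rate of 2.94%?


Formula: PV = C / r
Substituting: PV = $2,650.00 / 0.0294
PV = $90,136.05

$90,136.05


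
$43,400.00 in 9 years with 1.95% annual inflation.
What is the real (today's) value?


Formula: Real value = nominal / (1 + inflation)^years
Price level: (1 + 0.0195)^9 = 1.18983
Real value = $43,400.00 / 1.18983 = $36,475.79

$36,475.79


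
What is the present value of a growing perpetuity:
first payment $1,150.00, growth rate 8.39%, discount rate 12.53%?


Formula: PV = C / (r - g)
Spread: r - g = 0.1253 - 0.0839 = 0.0414
Substituting: PV = $1,150.00 / 0.0414
PV = $27,777.78

$27,777.78


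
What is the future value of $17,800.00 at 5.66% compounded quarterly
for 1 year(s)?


Formula: FV = P * (1 + r/m)^(m*t)
Period rate: r/m = 0.0566 / 4 = 0.01415
Total periods: m*t = 4 * 1 = 4
Growth factor: (1 + 0.01415)^4 = 1.057813
FV = $17,800.00 * 1.057813 = $18,829.07

$18,829.07


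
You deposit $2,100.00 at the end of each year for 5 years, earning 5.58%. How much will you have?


Formula: FV = PMT * ((1+r)^n - 1) / r
Growth factor: (1 + 0.0558)^5 = 1.311923
Numerator: 1.311923 - 1 = 0.311923
FV = $2,100.00 * 0.311923 / 0.0558 = $11,739.03

$11,739.03


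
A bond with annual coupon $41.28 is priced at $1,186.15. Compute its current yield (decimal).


Formula: Current yield = annual coupon / price
Substituting: CY = $41.28 / $1,186.15
CY = 0.034802

0.034802


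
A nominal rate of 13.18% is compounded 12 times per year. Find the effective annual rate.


Formula: EAR = (1 + r/m)^m - 1
Period rate: r/m = 0.1318 / 12 = 0.010983
Compounding: (1 + 0.010983)^12 = 1.140061
EAR = 1.140061 - 1 = 0.140061

0.140061


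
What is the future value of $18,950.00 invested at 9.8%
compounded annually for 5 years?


Formula: FV = P * (1 + r)^n
Substituting: FV = $18,950.00 * (1 + 0.098)^5
Growth factor: (1.098)^5 = 1.595922
FV = $18,950.00 * 1.595922 = $30,242.72

$30,242.72


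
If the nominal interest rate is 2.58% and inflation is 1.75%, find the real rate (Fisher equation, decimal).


Formula: (1 + r_real) = (1 + r_nom) / (1 + inflation)
Substituting: (1 + r_real) = 1.0258 / 1.0175
(1 + r_real) = 1.008157
r_real = 1.008157 - 1 = 0.008157

0.008157


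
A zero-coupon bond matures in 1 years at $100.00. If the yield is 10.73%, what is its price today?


Formula: Price = FV / (1 + r)^n
Substituting: Price = $100.00 / (1 + 0.1073)^1
Discount factor: (1.1073)^1 = 1.1073
Price = $100.00 / 1.1073 = $90.31

$90.31
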